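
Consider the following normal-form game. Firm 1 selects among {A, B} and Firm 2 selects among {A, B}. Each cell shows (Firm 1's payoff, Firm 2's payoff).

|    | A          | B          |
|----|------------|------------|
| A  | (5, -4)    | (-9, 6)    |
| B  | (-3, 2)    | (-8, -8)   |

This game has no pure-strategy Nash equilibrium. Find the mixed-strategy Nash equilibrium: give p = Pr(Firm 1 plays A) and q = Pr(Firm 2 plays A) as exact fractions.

Each player's mixing probability is pinned down by making the *other* player indifferent.
Firm 2 indifferent between A and B: p·(-4) + (1−p)·2 = p·6 + (1−p)·(-8) ⟹ 2 + (-6)p = (-8) + 14p ⟹ p = 1/2.
Firm 1 indifferent between A and B: q·5 + (1−q)·(-9) = q·(-3) + (1−q)·(-8) ⟹ (-9) + 14q = (-8) + 5q ⟹ q = 1/9.

p = 1/2, q = 1/9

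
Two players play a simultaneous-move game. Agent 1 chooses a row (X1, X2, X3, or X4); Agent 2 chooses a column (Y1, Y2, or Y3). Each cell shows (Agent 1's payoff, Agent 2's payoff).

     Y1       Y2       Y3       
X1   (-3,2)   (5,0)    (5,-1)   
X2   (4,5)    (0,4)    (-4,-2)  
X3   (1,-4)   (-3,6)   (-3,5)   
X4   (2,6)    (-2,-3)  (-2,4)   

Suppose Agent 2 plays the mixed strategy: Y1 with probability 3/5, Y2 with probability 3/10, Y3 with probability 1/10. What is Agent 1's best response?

X2

Compute Agent 1's expected payoff from each pure strategy against the given mix.
X1: (3/5)·(-3) + (3/10)·5 + (1/10)·5 = 1/5
X2: (3/5)·4 + (3/10)·0 + (1/10)·(-4) = 2
X3: (3/5)·1 + (3/10)·(-3) + (1/10)·(-3) = -3/5
X4: (3/5)·2 + (3/10)·(-2) + (1/10)·(-2) = 2/5
Highest expected payoff is 2, from X2.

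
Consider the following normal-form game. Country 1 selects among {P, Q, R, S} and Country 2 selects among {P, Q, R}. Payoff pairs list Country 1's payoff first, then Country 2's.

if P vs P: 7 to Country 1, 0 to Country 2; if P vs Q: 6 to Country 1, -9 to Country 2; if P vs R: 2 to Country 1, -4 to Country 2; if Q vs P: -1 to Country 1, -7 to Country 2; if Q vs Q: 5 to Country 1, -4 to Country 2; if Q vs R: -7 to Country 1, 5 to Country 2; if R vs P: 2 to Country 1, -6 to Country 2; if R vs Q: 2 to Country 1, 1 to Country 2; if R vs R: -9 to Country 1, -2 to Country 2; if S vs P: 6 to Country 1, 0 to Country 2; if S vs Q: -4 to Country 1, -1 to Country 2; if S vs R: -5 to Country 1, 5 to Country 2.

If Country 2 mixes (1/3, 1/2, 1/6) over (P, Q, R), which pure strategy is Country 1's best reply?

Compute Country 1's expected payoff from each pure strategy against the given mix.
P: (1/3)·7 + (1/2)·6 + (1/6)·2 = 17/3
Q: (1/3)·(-1) + (1/2)·5 + (1/6)·(-7) = 1
R: (1/3)·2 + (1/2)·2 + (1/6)·(-9) = 1/6
S: (1/3)·6 + (1/2)·(-4) + (1/6)·(-5) = -5/6
Highest expected payoff is 17/3, from P.

P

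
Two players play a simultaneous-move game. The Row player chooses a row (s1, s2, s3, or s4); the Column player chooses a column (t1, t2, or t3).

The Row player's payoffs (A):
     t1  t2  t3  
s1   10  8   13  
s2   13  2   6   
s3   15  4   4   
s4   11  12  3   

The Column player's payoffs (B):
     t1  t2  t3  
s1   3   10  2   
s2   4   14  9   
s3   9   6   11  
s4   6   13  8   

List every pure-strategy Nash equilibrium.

(s4, t2)

Check mutual best responses: a cell is a NE iff neither player can gain by unilaterally deviating.
The Row player's best responses — vs t1: s3 (payoff 15); vs t2: s4 (payoff 12); vs t3: s1 (payoff 13).
The Column player's best responses — vs s1: t2 (payoff 10); vs s2: t2 (payoff 14); vs s3: t3 (payoff 11); vs s4: t2 (payoff 13).
The only mutual best response is (s4, t2); neither player gains by switching there.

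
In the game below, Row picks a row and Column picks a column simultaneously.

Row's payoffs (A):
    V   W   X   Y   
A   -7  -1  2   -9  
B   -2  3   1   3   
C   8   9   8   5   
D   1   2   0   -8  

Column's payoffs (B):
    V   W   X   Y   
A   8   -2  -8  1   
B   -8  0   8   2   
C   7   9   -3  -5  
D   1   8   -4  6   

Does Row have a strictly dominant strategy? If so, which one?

C

A strategy is strictly dominant if it gives Row a strictly higher payoff than every other strategy, against every choice by the opponent.
C strictly dominates: vs V: 8 > each of {-7, -2, 1}; vs W: 9 > each of {-1, 3, 2}; vs X: 8 > each of {2, 1, 0}; vs Y: 5 > each of {-9, 3, -8}.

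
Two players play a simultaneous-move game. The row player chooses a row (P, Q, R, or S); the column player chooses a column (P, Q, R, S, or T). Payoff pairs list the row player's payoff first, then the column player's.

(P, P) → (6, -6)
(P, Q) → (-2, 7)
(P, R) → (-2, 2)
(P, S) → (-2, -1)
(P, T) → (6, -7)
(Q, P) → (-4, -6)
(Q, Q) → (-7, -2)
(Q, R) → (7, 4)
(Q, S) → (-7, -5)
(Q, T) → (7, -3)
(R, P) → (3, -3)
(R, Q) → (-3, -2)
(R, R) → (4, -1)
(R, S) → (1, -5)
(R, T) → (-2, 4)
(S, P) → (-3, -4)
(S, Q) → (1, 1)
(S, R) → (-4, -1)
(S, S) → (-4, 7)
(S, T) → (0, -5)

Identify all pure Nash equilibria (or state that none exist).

Find each player's best response to every opponent strategy; NE are the intersections.
The row player's best responses — vs P: P (payoff 6); vs Q: S (payoff 1); vs R: Q (payoff 7); vs S: R (payoff 1); vs T: Q (payoff 7).
The column player's best responses — vs P: Q (payoff 7); vs Q: R (payoff 4); vs R: T (payoff 4); vs S: S (payoff 7).
The only mutual best response is (Q, R); neither player gains by switching there.

(Q, R)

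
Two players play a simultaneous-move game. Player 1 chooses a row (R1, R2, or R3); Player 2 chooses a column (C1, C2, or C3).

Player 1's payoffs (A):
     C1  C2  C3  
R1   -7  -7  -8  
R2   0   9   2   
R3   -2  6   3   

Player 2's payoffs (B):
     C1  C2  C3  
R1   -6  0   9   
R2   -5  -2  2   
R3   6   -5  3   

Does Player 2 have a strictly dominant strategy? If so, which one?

Check whether one of Player 2's strategies beats all alternatives regardless of what the opponent does.
C1 is not dominant: against R1, C2 gives 0 > -6.
C2 is not dominant: against R1, C3 gives 9 > 0.
C3 is not dominant: against R3, C1 gives 6 > 3.
No single strategy is best against every opponent action.

None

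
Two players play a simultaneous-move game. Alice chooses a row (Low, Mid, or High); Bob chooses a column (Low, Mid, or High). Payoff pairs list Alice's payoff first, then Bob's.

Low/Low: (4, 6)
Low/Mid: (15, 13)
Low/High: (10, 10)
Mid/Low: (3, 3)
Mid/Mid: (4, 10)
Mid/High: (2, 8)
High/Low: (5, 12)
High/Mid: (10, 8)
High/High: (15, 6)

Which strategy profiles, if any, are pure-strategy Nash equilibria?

A profile is a Nash equilibrium when each player is best-responding to the other.
Alice's best responses — vs Low: High (payoff 5); vs Mid: Low (payoff 15); vs High: High (payoff 15).
Bob's best responses — vs Low: Mid (payoff 13); vs Mid: Mid (payoff 10); vs High: Low (payoff 12).
Mutual best responses occur at (Low, Mid) and (High, Low); at each, neither player gains by switching.

(Low, Mid) and (High, Low)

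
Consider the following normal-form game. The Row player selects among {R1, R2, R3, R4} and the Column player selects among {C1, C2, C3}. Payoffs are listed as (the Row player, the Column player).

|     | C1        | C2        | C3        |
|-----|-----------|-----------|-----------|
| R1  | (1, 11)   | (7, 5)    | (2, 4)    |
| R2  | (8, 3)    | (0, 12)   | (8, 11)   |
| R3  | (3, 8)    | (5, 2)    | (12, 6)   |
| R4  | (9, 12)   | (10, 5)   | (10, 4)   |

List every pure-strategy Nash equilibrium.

Find each player's best response to every opponent strategy; NE are the intersections.
The Row player's best responses — vs C1: R4 (payoff 9); vs C2: R4 (payoff 10); vs C3: R3 (payoff 12).
The Column player's best responses — vs R1: C1 (payoff 11); vs R2: C2 (payoff 12); vs R3: C1 (payoff 8); vs R4: C1 (payoff 12).
The only mutual best response is (R4, C1); neither player gains by switching there.

(R4, C1)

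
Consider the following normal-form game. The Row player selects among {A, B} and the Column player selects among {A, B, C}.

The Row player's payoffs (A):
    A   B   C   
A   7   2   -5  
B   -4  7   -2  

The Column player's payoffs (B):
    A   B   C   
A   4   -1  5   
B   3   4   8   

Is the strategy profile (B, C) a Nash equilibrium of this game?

Yes

Holding the Column player at C: the Row player gets -2 from B, versus -5 from A. No profitable deviation for the Row player.
Holding the Row player at B: the Column player gets 8 from C, versus 3 from A, 4 from B. No profitable deviation for the Column player either.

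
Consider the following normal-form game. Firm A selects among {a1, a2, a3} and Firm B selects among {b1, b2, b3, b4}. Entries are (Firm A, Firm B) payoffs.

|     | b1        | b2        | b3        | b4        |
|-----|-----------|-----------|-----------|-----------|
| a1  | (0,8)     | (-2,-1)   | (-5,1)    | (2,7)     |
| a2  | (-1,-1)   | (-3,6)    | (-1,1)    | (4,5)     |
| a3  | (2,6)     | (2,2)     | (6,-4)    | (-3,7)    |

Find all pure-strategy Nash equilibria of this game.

No pure-strategy Nash equilibrium

Find each player's best response to every opponent strategy; NE are the intersections.
Firm A's best responses — vs b1: a3 (payoff 2); vs b2: a3 (payoff 2); vs b3: a3 (payoff 6); vs b4: a2 (payoff 4).
Firm B's best responses — vs a1: b1 (payoff 8); vs a2: b2 (payoff 6); vs a3: b4 (payoff 7).
No cell has both players best-responding. For instance, Firm A's best reply to b4 is a2, but against a2 Firm B prefers b2 over b4.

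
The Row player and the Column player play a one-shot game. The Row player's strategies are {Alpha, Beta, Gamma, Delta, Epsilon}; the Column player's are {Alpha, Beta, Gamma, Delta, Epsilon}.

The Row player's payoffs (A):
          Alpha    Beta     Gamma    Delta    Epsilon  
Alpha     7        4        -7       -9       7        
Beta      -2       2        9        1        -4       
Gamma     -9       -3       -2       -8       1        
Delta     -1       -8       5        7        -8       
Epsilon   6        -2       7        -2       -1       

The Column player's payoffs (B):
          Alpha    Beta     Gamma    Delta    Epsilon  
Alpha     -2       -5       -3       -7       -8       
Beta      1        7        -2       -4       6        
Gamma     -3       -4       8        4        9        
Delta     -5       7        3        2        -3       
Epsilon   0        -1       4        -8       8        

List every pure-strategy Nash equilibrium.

(Alpha, Alpha)

A profile is a Nash equilibrium when each player is best-responding to the other.
The Row player's best responses — vs Alpha: Alpha (payoff 7); vs Beta: Alpha (payoff 4); vs Gamma: Beta (payoff 9); vs Delta: Delta (payoff 7); vs Epsilon: Alpha (payoff 7).
The Column player's best responses — vs Alpha: Alpha (payoff -2); vs Beta: Beta (payoff 7); vs Gamma: Epsilon (payoff 9); vs Delta: Beta (payoff 7); vs Epsilon: Epsilon (payoff 8).
The only mutual best response is (Alpha, Alpha); neither player gains by switching there.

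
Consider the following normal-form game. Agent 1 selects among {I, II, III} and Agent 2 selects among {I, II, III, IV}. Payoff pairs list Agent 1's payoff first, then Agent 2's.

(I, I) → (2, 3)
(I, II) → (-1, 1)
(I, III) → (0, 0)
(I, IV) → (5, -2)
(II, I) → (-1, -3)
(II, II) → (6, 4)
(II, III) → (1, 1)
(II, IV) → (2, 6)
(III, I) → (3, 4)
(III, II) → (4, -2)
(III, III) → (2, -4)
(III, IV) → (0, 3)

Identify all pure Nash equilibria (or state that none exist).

(III, I)

A profile is a Nash equilibrium when each player is best-responding to the other.
Agent 1's best responses — vs I: III (payoff 3); vs II: II (payoff 6); vs III: III (payoff 2); vs IV: I (payoff 5).
Agent 2's best responses — vs I: I (payoff 3); vs II: IV (payoff 6); vs III: I (payoff 4).
The only mutual best response is (III, I); neither player gains by switching there.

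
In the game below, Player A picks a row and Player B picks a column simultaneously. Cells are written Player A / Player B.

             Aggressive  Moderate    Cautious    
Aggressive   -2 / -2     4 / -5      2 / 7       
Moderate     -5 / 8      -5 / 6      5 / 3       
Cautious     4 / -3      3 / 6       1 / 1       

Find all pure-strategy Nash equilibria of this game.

There is no pure-strategy Nash equilibrium

Find each player's best response to every opponent strategy; NE are the intersections.
Player A's best responses — vs Aggressive: Cautious (payoff 4); vs Moderate: Aggressive (payoff 4); vs Cautious: Moderate (payoff 5).
Player B's best responses — vs Aggressive: Cautious (payoff 7); vs Moderate: Aggressive (payoff 8); vs Cautious: Moderate (payoff 6).
No cell has both players best-responding. For instance, Player A's best reply to Moderate is Aggressive, but against Aggressive Player B prefers Cautious over Moderate.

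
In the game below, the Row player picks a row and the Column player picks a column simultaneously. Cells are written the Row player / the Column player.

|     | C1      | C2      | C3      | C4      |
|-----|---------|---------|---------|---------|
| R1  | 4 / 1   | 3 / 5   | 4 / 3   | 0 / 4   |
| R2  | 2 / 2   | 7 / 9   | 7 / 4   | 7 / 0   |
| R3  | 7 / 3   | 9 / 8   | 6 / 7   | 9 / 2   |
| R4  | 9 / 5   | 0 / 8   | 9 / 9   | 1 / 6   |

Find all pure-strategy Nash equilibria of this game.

Find each player's best response to every opponent strategy; NE are the intersections.
The Row player's best responses — vs C1: R4 (payoff 9); vs C2: R3 (payoff 9); vs C3: R4 (payoff 9); vs C4: R3 (payoff 9).
The Column player's best responses — vs R1: C2 (payoff 5); vs R2: C2 (payoff 9); vs R3: C2 (payoff 8); vs R4: C3 (payoff 9).
Mutual best responses occur at (R3, C2) and (R4, C3); at each, neither player gains by switching.

(R3, C2) and (R4, C3)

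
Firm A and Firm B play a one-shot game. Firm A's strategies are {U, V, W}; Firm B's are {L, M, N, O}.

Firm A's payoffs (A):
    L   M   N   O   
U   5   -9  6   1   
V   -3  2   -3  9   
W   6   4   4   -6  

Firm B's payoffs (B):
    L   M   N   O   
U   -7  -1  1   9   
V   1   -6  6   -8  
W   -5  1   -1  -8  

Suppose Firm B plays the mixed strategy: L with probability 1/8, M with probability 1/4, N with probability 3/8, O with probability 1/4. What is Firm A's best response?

Firm A's best reply maximizes expected payoff against the mix.
U: (1/8)·5 + (1/4)·(-9) + (3/8)·6 + (1/4)·1 = 7/8
V: (1/8)·(-3) + (1/4)·2 + (3/8)·(-3) + (1/4)·9 = 5/4
W: (1/8)·6 + (1/4)·4 + (3/8)·4 + (1/4)·(-6) = 7/4
Highest expected payoff is 7/4, from W.

W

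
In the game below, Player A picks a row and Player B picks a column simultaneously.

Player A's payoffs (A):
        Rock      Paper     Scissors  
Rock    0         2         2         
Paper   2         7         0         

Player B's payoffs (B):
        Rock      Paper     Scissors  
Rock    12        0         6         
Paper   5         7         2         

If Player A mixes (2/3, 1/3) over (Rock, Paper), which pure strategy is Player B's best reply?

Compute Player B's expected payoff from each pure strategy against the given mix.
Rock: (2/3)·12 + (1/3)·5 = 29/3
Paper: (2/3)·0 + (1/3)·7 = 7/3
Scissors: (2/3)·6 + (1/3)·2 = 14/3
Highest expected payoff is 29/3, from Rock.

Rock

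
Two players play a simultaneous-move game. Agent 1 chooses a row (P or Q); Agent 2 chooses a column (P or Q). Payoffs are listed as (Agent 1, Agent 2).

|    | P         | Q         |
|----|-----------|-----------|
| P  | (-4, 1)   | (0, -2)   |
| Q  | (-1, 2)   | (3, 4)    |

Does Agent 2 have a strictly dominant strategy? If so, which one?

A strategy is strictly dominant if it gives Agent 2 a strictly higher payoff than every other strategy, against every choice by the opponent.
P is not dominant: against Q, Q gives 4 > 2.
Q is not dominant: against P, P gives 1 > -2.
No single strategy is best against every opponent action.

No strictly dominant strategy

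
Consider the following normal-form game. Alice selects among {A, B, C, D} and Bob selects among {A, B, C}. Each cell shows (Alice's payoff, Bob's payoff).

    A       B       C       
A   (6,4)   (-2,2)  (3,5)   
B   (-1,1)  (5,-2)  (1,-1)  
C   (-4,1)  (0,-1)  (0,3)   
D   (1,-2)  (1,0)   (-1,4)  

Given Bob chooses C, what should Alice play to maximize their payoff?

A

With Bob fixed at C, Alice's payoffs are: A → 3, B → 1, C → 0, D → -1.
The maximum is 3, achieved by A.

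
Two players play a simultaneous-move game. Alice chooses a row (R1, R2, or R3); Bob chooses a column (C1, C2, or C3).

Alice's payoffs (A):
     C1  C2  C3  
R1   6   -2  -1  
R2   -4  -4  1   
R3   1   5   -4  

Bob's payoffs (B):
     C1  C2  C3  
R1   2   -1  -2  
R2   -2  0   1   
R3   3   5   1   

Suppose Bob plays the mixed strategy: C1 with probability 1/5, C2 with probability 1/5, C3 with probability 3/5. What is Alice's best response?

R1

Alice's best reply maximizes expected payoff against the mix.
R1: (1/5)·6 + (1/5)·(-2) + (3/5)·(-1) = 1/5
R2: (1/5)·(-4) + (1/5)·(-4) + (3/5)·1 = -1
R3: (1/5)·1 + (1/5)·5 + (3/5)·(-4) = -6/5
Highest expected payoff is 1/5, from R1.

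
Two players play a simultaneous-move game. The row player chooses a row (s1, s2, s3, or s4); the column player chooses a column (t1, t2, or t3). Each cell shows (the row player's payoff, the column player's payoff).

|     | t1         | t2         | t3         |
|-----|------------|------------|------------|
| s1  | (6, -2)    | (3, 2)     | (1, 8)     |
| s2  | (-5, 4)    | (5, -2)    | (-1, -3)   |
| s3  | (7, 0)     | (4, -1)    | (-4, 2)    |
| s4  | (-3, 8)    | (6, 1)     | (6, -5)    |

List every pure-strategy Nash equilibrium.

No pure-strategy Nash equilibrium

Find each player's best response to every opponent strategy; NE are the intersections.
The row player's best responses — vs t1: s3 (payoff 7); vs t2: s4 (payoff 6); vs t3: s4 (payoff 6).
The column player's best responses — vs s1: t3 (payoff 8); vs s2: t1 (payoff 4); vs s3: t3 (payoff 2); vs s4: t1 (payoff 8).
No cell has both players best-responding. For instance, the row player's best reply to t2 is s4, but against s4 the column player prefers t1 over t2.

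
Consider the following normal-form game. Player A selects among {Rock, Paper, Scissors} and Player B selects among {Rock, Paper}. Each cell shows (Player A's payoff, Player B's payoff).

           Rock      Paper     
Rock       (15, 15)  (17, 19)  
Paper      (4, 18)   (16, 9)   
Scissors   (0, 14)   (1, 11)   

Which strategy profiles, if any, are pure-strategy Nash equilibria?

(Rock, Paper)

Find each player's best response to every opponent strategy; NE are the intersections.
Player A's best responses — vs Rock: Rock (payoff 15); vs Paper: Rock (payoff 17).
Player B's best responses — vs Rock: Paper (payoff 19); vs Paper: Rock (payoff 18); vs Scissors: Rock (payoff 14).
The only mutual best response is (Rock, Paper); neither player gains by switching there.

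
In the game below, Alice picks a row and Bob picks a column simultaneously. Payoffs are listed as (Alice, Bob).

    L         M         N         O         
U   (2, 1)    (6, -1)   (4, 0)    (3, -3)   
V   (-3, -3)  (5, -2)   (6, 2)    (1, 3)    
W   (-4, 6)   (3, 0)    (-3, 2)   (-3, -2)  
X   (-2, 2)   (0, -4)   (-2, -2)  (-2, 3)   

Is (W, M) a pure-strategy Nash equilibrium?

No

Holding Bob at M: Alice gets 3 from W but could get 6 by switching to U. Alice has a profitable deviation.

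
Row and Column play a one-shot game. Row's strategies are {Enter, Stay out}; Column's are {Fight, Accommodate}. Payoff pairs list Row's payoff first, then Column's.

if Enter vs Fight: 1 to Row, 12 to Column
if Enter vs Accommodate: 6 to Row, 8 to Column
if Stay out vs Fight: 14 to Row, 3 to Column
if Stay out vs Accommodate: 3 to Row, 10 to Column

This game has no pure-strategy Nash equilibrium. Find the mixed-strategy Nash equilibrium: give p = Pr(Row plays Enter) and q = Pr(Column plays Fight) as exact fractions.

Each player's mixing probability is pinned down by making the *other* player indifferent.
Column indifferent between Fight and Accommodate: p·12 + (1−p)·3 = p·8 + (1−p)·10 ⟹ 3 + 9p = 10 + (-2)p ⟹ p = 7/11.
Row indifferent between Enter and Stay out: q·1 + (1−q)·6 = q·14 + (1−q)·3 ⟹ 6 + (-5)q = 3 + 11q ⟹ q = 3/16.

p = 7/11, q = 3/16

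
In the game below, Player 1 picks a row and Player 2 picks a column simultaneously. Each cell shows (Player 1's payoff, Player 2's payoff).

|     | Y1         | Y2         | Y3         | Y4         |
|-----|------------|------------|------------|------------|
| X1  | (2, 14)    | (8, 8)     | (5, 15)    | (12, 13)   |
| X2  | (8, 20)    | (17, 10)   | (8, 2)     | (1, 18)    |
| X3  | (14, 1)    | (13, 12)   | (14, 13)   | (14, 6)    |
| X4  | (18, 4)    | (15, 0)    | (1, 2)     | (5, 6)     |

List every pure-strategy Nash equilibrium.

Check mutual best responses: a cell is a NE iff neither player can gain by unilaterally deviating.
Player 1's best responses — vs Y1: X4 (payoff 18); vs Y2: X2 (payoff 17); vs Y3: X3 (payoff 14); vs Y4: X3 (payoff 14).
Player 2's best responses — vs X1: Y3 (payoff 15); vs X2: Y1 (payoff 20); vs X3: Y3 (payoff 13); vs X4: Y4 (payoff 6).
The only mutual best response is (X3, Y3); neither player gains by switching there.

(X3, Y3)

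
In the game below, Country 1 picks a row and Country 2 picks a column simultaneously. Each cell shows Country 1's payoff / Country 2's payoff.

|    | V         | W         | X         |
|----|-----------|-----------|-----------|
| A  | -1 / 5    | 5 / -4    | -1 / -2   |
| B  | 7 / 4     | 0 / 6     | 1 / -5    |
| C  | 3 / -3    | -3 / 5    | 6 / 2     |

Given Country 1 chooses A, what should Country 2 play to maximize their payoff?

With Country 1 fixed at A, Country 2's payoffs are: V → 5, W → -4, X → -2.
The maximum is 5, achieved by V.

V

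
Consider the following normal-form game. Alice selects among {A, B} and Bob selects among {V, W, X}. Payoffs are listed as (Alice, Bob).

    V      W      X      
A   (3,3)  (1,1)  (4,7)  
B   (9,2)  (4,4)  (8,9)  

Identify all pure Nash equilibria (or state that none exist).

(B, X)

Check mutual best responses: a cell is a NE iff neither player can gain by unilaterally deviating.
Alice's best responses — vs V: B (payoff 9); vs W: B (payoff 4); vs X: B (payoff 8).
Bob's best responses — vs A: X (payoff 7); vs B: X (payoff 9).
The only mutual best response is (B, X); neither player gains by switching there.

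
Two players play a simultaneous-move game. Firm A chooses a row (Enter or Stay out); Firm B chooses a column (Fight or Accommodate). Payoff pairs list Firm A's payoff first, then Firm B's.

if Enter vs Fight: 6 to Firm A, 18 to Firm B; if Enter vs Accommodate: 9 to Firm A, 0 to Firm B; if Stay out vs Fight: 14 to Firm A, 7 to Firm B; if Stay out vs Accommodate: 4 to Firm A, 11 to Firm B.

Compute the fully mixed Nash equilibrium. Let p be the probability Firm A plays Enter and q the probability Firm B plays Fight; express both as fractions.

Each player's mixing probability is pinned down by making the *other* player indifferent.
Firm B indifferent between Fight and Accommodate: p·18 + (1−p)·7 = p·0 + (1−p)·11 ⟹ 7 + 11p = 11 + (-11)p ⟹ p = 2/11.
Firm A indifferent between Enter and Stay out: q·6 + (1−q)·9 = q·14 + (1−q)·4 ⟹ 9 + (-3)q = 4 + 10q ⟹ q = 5/13.

p = 2/11, q = 5/13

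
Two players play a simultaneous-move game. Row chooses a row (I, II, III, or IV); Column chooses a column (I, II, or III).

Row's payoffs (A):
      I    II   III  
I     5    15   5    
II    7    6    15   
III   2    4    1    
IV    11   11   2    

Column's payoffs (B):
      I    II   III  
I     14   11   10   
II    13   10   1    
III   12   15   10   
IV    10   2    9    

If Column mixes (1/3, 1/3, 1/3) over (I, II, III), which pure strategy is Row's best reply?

Row's best reply maximizes expected payoff against the mix.
I: (1/3)·5 + (1/3)·15 + (1/3)·5 = 25/3
II: (1/3)·7 + (1/3)·6 + (1/3)·15 = 28/3
III: (1/3)·2 + (1/3)·4 + (1/3)·1 = 7/3
IV: (1/3)·11 + (1/3)·11 + (1/3)·2 = 8
Highest expected payoff is 28/3, from II.

II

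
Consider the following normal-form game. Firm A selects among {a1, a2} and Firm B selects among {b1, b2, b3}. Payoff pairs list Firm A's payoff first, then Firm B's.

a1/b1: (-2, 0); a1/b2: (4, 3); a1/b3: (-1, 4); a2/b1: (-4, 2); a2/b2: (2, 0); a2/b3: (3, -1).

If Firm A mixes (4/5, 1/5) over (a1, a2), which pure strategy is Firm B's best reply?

b3

Firm B's best reply maximizes expected payoff against the mix.
b1: (4/5)·0 + (1/5)·2 = 2/5
b2: (4/5)·3 + (1/5)·0 = 12/5
b3: (4/5)·4 + (1/5)·(-1) = 3
Highest expected payoff is 3, from b3.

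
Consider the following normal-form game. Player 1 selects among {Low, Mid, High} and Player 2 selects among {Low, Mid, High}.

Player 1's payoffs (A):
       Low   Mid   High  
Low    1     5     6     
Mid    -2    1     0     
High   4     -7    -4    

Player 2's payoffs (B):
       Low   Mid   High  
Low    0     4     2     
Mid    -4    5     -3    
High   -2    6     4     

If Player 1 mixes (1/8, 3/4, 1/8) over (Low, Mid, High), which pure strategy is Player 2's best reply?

Mid

Player 2's best reply maximizes expected payoff against the mix.
Low: (1/8)·0 + (3/4)·(-4) + (1/8)·(-2) = -13/4
Mid: (1/8)·4 + (3/4)·5 + (1/8)·6 = 5
High: (1/8)·2 + (3/4)·(-3) + (1/8)·4 = -3/2
Highest expected payoff is 5, from Mid.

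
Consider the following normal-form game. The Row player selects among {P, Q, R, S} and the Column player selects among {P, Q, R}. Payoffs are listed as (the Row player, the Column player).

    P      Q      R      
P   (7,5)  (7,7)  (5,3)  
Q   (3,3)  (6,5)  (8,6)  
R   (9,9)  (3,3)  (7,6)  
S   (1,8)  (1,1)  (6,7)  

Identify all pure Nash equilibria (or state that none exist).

Check mutual best responses: a cell is a NE iff neither player can gain by unilaterally deviating.
The Row player's best responses — vs P: R (payoff 9); vs Q: P (payoff 7); vs R: Q (payoff 8).
The Column player's best responses — vs P: Q (payoff 7); vs Q: R (payoff 6); vs R: P (payoff 9); vs S: P (payoff 8).
Mutual best responses occur at (P, Q), (Q, R), and (R, P); at each, neither player gains by switching.

(P, Q), (Q, R), and (R, P)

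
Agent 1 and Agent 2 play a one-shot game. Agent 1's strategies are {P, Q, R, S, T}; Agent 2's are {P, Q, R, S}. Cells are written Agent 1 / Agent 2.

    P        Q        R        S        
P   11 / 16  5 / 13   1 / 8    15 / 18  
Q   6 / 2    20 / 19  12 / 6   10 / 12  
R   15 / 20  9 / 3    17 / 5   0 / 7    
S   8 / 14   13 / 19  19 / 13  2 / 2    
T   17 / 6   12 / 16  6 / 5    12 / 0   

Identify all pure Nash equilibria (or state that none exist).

(P, S) and (Q, Q)

A profile is a Nash equilibrium when each player is best-responding to the other.
Agent 1's best responses — vs P: T (payoff 17); vs Q: Q (payoff 20); vs R: S (payoff 19); vs S: P (payoff 15).
Agent 2's best responses — vs P: S (payoff 18); vs Q: Q (payoff 19); vs R: P (payoff 20); vs S: Q (payoff 19); vs T: Q (payoff 16).
Mutual best responses occur at (P, S) and (Q, Q); at each, neither player gains by switching.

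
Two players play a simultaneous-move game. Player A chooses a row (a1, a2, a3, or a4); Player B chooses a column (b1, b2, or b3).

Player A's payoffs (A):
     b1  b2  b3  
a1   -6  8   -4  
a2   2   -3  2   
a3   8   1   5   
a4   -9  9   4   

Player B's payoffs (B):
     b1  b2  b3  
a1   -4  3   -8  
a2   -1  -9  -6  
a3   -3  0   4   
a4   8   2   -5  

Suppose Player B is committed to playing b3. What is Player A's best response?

a3

With Player B fixed at b3, Player A's payoffs are: a1 → -4, a2 → 2, a3 → 5, a4 → 4.
The maximum is 5, achieved by a3.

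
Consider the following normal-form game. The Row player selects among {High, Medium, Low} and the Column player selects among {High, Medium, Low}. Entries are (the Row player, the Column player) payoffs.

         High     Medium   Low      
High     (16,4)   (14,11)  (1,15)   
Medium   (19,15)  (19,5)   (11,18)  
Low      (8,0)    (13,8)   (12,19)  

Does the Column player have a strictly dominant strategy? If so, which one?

Low

A strategy is strictly dominant if it gives the Column player a strictly higher payoff than every other strategy, against every choice by the opponent.
Low strictly dominates: vs High: 15 > each of {4, 11}; vs Medium: 18 > each of {15, 5}; vs Low: 19 > each of {0, 8}.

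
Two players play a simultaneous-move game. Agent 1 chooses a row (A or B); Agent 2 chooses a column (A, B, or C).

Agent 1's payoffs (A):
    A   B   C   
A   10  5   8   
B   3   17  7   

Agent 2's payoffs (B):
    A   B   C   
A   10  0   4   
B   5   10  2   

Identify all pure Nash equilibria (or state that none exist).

A profile is a Nash equilibrium when each player is best-responding to the other.
Agent 1's best responses — vs A: A (payoff 10); vs B: B (payoff 17); vs C: A (payoff 8).
Agent 2's best responses — vs A: A (payoff 10); vs B: B (payoff 10).
Mutual best responses occur at (A, A) and (B, B); at each, neither player gains by switching.

(A, A) and (B, B)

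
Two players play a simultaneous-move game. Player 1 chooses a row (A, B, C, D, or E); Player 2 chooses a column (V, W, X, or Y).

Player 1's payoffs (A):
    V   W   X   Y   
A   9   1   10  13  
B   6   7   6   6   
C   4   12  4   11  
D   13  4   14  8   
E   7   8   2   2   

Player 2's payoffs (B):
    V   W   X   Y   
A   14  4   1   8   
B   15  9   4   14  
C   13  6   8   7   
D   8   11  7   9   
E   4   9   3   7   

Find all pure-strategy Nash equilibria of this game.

Find each player's best response to every opponent strategy; NE are the intersections.
Player 1's best responses — vs V: D (payoff 13); vs W: C (payoff 12); vs X: D (payoff 14); vs Y: A (payoff 13).
Player 2's best responses — vs A: V (payoff 14); vs B: V (payoff 15); vs C: V (payoff 13); vs D: W (payoff 11); vs E: W (payoff 9).
No cell has both players best-responding. For instance, Player 1's best reply to W is C, but against C Player 2 prefers V over W.

No pure-strategy Nash equilibrium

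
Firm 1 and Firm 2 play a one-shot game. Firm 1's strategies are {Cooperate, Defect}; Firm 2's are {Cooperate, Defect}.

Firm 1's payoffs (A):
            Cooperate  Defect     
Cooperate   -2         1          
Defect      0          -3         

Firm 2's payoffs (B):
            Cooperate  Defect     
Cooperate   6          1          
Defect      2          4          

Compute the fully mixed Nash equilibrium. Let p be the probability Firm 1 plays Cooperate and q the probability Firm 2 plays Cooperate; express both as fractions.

p = 2/7, q = 2/3

Each player's mixing probability is pinned down by making the *other* player indifferent.
Firm 2 indifferent between Cooperate and Defect: p·6 + (1−p)·2 = p·1 + (1−p)·4 ⟹ 2 + 4p = 4 + (-3)p ⟹ p = 2/7.
Firm 1 indifferent between Cooperate and Defect: q·(-2) + (1−q)·1 = q·0 + (1−q)·(-3) ⟹ 1 + (-3)q = (-3) + 3q ⟹ q = 2/3.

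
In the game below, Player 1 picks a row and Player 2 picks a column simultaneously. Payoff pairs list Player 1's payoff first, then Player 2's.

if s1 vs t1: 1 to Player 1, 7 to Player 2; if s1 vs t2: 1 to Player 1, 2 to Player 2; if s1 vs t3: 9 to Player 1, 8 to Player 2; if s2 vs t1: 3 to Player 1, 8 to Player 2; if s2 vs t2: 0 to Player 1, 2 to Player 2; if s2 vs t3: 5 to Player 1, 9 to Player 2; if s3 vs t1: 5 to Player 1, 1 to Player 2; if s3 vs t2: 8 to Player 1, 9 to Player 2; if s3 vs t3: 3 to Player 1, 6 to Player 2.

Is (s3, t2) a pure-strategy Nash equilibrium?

Yes

Holding Player 2 at t2: Player 1 gets 8 from s3, versus 1 from s1, 0 from s2. No profitable deviation for Player 1.
Holding Player 1 at s3: Player 2 gets 9 from t2, versus 1 from t1, 6 from t3. No profitable deviation for Player 2 either.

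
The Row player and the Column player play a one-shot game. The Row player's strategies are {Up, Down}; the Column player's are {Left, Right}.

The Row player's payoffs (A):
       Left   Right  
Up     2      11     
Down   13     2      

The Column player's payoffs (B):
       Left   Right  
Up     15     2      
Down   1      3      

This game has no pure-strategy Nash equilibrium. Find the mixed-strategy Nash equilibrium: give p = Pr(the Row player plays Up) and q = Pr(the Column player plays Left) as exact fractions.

p = 2/15, q = 9/20

In a mixed NE each player is indifferent between their pure strategies, so the opponent's mix sets the indifference.
The Column player indifferent between Left and Right: p·15 + (1−p)·1 = p·2 + (1−p)·3 ⟹ 1 + 14p = 3 + (-1)p ⟹ p = 2/15.
The Row player indifferent between Up and Down: q·2 + (1−q)·11 = q·13 + (1−q)·2 ⟹ 11 + (-9)q = 2 + 11q ⟹ q = 9/20.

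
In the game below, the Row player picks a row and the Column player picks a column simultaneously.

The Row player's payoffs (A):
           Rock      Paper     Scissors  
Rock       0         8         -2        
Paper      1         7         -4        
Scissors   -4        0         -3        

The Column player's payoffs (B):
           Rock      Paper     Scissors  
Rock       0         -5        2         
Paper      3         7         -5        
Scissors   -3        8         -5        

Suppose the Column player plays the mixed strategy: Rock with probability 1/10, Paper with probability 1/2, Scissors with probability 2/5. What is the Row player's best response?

Compute the Row player's expected payoff from each pure strategy against the given mix.
Rock: (1/10)·0 + (1/2)·8 + (2/5)·(-2) = 16/5
Paper: (1/10)·1 + (1/2)·7 + (2/5)·(-4) = 2
Scissors: (1/10)·(-4) + (1/2)·0 + (2/5)·(-3) = -8/5
Highest expected payoff is 16/5, from Rock.

Rock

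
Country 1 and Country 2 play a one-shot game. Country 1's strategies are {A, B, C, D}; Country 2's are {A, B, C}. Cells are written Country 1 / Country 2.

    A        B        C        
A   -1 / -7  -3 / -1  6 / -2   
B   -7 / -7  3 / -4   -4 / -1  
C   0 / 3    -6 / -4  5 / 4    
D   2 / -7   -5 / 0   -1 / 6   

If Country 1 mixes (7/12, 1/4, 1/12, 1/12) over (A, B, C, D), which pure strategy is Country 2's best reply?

C

Compute Country 2's expected payoff from each pure strategy against the given mix.
A: (7/12)·(-7) + (1/4)·(-7) + (1/12)·3 + (1/12)·(-7) = -37/6
B: (7/12)·(-1) + (1/4)·(-4) + (1/12)·(-4) + (1/12)·0 = -23/12
C: (7/12)·(-2) + (1/4)·(-1) + (1/12)·4 + (1/12)·6 = -7/12
Highest expected payoff is -7/12, from C.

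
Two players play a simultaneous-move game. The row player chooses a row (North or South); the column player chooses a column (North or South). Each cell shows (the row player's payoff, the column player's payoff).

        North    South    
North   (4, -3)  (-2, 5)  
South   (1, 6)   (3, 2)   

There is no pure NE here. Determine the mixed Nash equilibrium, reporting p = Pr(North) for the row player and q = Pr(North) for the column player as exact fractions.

p = 1/3, q = 5/8

Each player's mixing probability is pinned down by making the *other* player indifferent.
The column player indifferent between North and South: p·(-3) + (1−p)·6 = p·5 + (1−p)·2 ⟹ 6 + (-9)p = 2 + 3p ⟹ p = 1/3.
The row player indifferent between North and South: q·4 + (1−q)·(-2) = q·1 + (1−q)·3 ⟹ (-2) + 6q = 3 + (-2)q ⟹ q = 5/8.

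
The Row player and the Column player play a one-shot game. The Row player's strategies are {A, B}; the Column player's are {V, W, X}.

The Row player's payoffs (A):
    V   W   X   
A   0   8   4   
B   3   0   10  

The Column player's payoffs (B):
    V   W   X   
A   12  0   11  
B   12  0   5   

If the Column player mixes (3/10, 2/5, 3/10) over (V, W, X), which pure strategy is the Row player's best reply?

Compute the Row player's expected payoff from each pure strategy against the given mix.
A: (3/10)·0 + (2/5)·8 + (3/10)·4 = 22/5
B: (3/10)·3 + (2/5)·0 + (3/10)·10 = 39/10
Highest expected payoff is 22/5, from A.

A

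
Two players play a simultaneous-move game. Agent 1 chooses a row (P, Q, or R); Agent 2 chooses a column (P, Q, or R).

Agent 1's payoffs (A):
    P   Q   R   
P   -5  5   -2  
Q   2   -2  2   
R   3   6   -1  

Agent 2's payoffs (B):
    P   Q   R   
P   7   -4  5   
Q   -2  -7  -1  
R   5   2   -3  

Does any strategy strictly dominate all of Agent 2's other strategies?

Check whether one of Agent 2's strategies beats all alternatives regardless of what the opponent does.
P is not dominant: against Q, R gives -1 > -2.
Q is not dominant: against P, P gives 7 > -4.
R is not dominant: against P, P gives 7 > 5.
No single strategy is best against every opponent action.

No strictly dominant strategy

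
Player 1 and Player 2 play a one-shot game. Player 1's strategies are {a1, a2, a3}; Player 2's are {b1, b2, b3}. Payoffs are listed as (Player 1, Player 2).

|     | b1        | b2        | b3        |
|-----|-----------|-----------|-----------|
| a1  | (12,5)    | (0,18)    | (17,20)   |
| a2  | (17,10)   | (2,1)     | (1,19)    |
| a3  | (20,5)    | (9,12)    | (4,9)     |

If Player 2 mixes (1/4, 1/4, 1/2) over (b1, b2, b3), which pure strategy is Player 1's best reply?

a1

Compute Player 1's expected payoff from each pure strategy against the given mix.
a1: (1/4)·12 + (1/4)·0 + (1/2)·17 = 23/2
a2: (1/4)·17 + (1/4)·2 + (1/2)·1 = 21/4
a3: (1/4)·20 + (1/4)·9 + (1/2)·4 = 37/4
Highest expected payoff is 23/2, from a1.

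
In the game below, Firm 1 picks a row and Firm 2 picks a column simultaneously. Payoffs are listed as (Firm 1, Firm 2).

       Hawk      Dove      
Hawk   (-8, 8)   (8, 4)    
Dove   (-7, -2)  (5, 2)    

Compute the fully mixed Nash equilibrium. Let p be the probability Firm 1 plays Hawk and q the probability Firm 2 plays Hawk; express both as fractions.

In a mixed NE each player is indifferent between their pure strategies, so the opponent's mix sets the indifference.
Firm 2 indifferent between Hawk and Dove: p·8 + (1−p)·(-2) = p·4 + (1−p)·2 ⟹ (-2) + 10p = 2 + 2p ⟹ p = 1/2.
Firm 1 indifferent between Hawk and Dove: q·(-8) + (1−q)·8 = q·(-7) + (1−q)·5 ⟹ 8 + (-16)q = 5 + (-12)q ⟹ q = 3/4.

p = 1/2, q = 3/4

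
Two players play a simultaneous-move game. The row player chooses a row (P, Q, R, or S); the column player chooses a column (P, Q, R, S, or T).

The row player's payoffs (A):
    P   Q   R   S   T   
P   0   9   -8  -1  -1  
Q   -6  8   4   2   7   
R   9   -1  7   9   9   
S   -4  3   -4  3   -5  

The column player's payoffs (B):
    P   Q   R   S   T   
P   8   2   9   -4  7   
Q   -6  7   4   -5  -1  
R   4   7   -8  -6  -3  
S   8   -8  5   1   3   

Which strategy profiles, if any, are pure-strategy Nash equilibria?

Check mutual best responses: a cell is a NE iff neither player can gain by unilaterally deviating.
The row player's best responses — vs P: R (payoff 9); vs Q: P (payoff 9); vs R: R (payoff 7); vs S: R (payoff 9); vs T: R (payoff 9).
The column player's best responses — vs P: R (payoff 9); vs Q: Q (payoff 7); vs R: Q (payoff 7); vs S: P (payoff 8).
No cell has both players best-responding. For instance, the row player's best reply to S is R, but against R the column player prefers Q over S.

No pure-strategy Nash equilibrium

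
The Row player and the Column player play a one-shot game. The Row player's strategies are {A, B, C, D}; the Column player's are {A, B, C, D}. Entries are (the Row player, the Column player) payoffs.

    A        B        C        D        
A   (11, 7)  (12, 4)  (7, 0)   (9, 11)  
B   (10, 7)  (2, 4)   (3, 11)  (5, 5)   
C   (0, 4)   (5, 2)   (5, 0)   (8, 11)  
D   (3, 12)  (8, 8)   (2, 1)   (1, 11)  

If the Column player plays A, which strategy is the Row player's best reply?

With the Column player fixed at A, the Row player's payoffs are: A → 11, B → 10, C → 0, D → 3.
The maximum is 11, achieved by A.

A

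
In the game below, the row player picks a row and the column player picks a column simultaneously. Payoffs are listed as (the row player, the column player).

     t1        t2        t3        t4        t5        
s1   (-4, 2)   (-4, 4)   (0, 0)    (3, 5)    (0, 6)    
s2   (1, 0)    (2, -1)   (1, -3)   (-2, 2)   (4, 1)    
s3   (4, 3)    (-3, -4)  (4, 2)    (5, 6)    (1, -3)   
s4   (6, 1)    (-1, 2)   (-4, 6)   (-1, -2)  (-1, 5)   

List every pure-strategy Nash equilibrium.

(s3, t4)

Find each player's best response to every opponent strategy; NE are the intersections.
The row player's best responses — vs t1: s4 (payoff 6); vs t2: s2 (payoff 2); vs t3: s3 (payoff 4); vs t4: s3 (payoff 5); vs t5: s2 (payoff 4).
The column player's best responses — vs s1: t5 (payoff 6); vs s2: t4 (payoff 2); vs s3: t4 (payoff 6); vs s4: t3 (payoff 6).
The only mutual best response is (s3, t4); neither player gains by switching there.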